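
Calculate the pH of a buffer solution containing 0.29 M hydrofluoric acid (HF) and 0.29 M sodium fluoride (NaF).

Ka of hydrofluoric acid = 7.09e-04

pKa = -log(7.09e-04) = 3.15. pH = pKa + log([A⁻]/[HA]) = 3.15 + log(0.29/0.29)

pH = 3.15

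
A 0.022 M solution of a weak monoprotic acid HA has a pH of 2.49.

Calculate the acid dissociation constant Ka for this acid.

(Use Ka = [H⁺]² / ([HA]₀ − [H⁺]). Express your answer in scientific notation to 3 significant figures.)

[H⁺] = 10^(−pH) = 10^(−2.49) = 3.236e-03 M. For HA ⇌ H⁺ + A⁻, Ka = [H⁺][A⁻]/[HA] = [H⁺]² / ([HA]₀ − [H⁺]) = (3.236e-03)² / (0.022 − 3.236e-03) = 5.58e-04.

K_a = 5.58e-04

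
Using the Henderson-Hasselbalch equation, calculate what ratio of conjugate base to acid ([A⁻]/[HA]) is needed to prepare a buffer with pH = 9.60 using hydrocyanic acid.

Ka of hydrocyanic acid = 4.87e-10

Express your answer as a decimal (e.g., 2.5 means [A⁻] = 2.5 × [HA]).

pKa = -log(4.87e-10) = 9.3125. pH = pKa + log([A⁻]/[HA]), so log([A⁻]/[HA]) = pH − pKa = 9.60 − 9.3125 = 0.2875. [A⁻]/[HA] = 10^(0.2875) = 1.94

[A⁻]/[HA] = 1.94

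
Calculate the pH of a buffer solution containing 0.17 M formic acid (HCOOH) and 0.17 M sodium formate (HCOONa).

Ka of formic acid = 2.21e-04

pKa = -log(2.21e-04) = 3.66. pH = pKa + log([A⁻]/[HA]) = 3.66 + log(0.17/0.17)

pH = 3.66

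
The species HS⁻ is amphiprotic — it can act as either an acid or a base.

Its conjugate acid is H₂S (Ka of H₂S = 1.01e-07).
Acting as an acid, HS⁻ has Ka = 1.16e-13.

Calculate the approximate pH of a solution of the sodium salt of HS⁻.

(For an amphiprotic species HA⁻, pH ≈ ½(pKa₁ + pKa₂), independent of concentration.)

pKa₁ = -log(1.01e-07) = 7.00; pKa₂ = -log(1.16e-13) = 12.94. For an amphiprotic species, pH ≈ ½(pKa₁ + pKa₂) = ½(7.00 + 12.94) = 9.97.

pH = 9.97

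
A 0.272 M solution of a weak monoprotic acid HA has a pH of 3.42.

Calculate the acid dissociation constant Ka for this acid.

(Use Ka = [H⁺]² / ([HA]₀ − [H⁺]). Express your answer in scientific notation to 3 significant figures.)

[H⁺] = 10^(−pH) = 10^(−3.42) = 3.802e-04 M. For HA ⇌ H⁺ + A⁻, Ka = [H⁺][A⁻]/[HA] = [H⁺]² / ([HA]₀ − [H⁺]) = (3.802e-04)² / (0.272 − 3.802e-04) = 5.32e-07.

K_a = 5.32e-07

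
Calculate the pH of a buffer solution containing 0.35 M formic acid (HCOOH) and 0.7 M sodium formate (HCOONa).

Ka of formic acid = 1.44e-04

pKa = -log(1.44e-04) = 3.84. pH = pKa + log([A⁻]/[HA]) = 3.84 + log(0.7/0.35)

pH = 4.14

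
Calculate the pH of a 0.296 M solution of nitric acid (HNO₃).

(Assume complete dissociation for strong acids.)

[H⁺] = 0.296 M for strong acid. pH = -log[H⁺] = -log(0.296)

pH = 0.53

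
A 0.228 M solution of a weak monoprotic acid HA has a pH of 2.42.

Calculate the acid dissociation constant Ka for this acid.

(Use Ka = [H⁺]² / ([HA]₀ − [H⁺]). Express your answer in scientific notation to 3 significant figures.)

[H⁺] = 10^(−pH) = 10^(−2.42) = 3.802e-03 M. For HA ⇌ H⁺ + A⁻, Ka = [H⁺][A⁻]/[HA] = [H⁺]² / ([HA]₀ − [H⁺]) = (3.802e-03)² / (0.228 − 3.802e-03) = 6.45e-05.

K_a = 6.45e-05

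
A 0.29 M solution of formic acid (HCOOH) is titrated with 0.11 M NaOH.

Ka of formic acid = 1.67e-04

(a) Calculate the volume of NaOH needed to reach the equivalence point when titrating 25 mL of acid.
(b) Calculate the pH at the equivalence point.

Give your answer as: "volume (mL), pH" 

moles acid = 0.29 × 25/1000 = 0.00725 mol; V_base = moles/0.11 × 1000 = 65.9 mL. At equivalence only the conjugate base is present: [A⁻] = 0.00725/0.091 = 7.9750e-02 M. Kb = Kw/Ka = 5.99e-11; [OH⁻] = √(Kb × [A⁻]) = 2.1853e-06; pOH = 5.66; pH = 14 - pOH = 8.34.

V = 65.9 mL, pH = 8.34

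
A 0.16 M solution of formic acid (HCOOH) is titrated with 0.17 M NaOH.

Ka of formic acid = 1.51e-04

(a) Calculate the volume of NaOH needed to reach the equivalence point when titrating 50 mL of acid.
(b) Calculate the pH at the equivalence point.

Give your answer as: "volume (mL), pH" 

moles acid = 0.16 × 50/1000 = 0.008 mol; V_base = moles/0.17 × 1000 = 47.1 mL. At equivalence only the conjugate base is present: [A⁻] = 0.008/0.097 = 8.2424e-02 M. Kb = Kw/Ka = 6.62e-11; [OH⁻] = √(Kb × [A⁻]) = 2.3364e-06; pOH = 5.63; pH = 14 - pOH = 8.37.

V = 47.1 mL, pH = 8.37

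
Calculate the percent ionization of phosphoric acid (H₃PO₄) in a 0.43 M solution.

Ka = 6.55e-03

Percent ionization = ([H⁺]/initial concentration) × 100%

Using Ka equilibrium: x² + Ka×x - Ka×C = 0. Solving: [H⁺] = 4.9897e-02. Percent = (4.9897e-02/0.43) × 100

Percent ionization = 11.6%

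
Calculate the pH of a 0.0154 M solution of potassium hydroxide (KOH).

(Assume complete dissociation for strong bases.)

[OH⁻] = 0.0154 M for strong base. pOH = -log[OH⁻] = 1.81, pH = 14 - pOH

pH = 12.19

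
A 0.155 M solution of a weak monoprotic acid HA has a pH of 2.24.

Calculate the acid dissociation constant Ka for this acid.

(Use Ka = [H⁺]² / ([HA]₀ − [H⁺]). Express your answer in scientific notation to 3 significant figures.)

[H⁺] = 10^(−pH) = 10^(−2.24) = 5.754e-03 M. For HA ⇌ H⁺ + A⁻, Ka = [H⁺][A⁻]/[HA] = [H⁺]² / ([HA]₀ − [H⁺]) = (5.754e-03)² / (0.155 − 5.754e-03) = 2.22e-04.

K_a = 2.22e-04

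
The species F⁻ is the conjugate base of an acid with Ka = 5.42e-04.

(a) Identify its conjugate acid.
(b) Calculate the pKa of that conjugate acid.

(a) The conjugate acid is formed by adding one H⁺ to F⁻, giving HF. (b) pKa = -log(Ka) = -log(5.42e-04) = 3.27.

Conjugate acid: HF; pK_a = 3.27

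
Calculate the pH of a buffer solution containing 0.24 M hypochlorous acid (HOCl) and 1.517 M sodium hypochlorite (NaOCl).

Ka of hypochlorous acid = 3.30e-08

pKa = -log(3.30e-08) = 7.48. pH = pKa + log([A⁻]/[HA]) = 7.48 + log(1.517/0.24)

pH = 8.28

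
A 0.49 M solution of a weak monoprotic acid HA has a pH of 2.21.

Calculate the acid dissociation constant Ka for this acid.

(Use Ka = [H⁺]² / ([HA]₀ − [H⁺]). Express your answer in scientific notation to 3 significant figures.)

[H⁺] = 10^(−pH) = 10^(−2.21) = 6.166e-03 M. For HA ⇌ H⁺ + A⁻, Ka = [H⁺][A⁻]/[HA] = [H⁺]² / ([HA]₀ − [H⁺]) = (6.166e-03)² / (0.49 − 6.166e-03) = 7.86e-05.

K_a = 7.86e-05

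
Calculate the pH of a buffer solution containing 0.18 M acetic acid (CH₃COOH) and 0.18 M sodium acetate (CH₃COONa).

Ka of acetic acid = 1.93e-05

pKa = -log(1.93e-05) = 4.71. pH = pKa + log([A⁻]/[HA]) = 4.71 + log(0.18/0.18)

pH = 4.71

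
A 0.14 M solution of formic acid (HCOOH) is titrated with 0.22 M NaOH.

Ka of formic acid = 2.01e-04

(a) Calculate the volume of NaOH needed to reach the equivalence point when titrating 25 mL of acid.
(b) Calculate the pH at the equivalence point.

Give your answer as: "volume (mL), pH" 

moles acid = 0.14 × 25/1000 = 0.0035 mol; V_base = moles/0.22 × 1000 = 15.9 mL. At equivalence only the conjugate base is present: [A⁻] = 0.0035/0.041 = 8.5556e-02 M. Kb = Kw/Ka = 4.98e-11; [OH⁻] = √(Kb × [A⁻]) = 2.0631e-06; pOH = 5.69; pH = 14 - pOH = 8.31.

V = 15.9 mL, pH = 8.31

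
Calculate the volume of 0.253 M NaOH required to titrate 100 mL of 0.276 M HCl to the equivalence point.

At equivalence: moles acid = moles base. moles HCl = 0.276 × 100/1000 = 0.0276 mol. V_base = moles / 0.253 × 1000 = 109.1 mL.

V_{base} = 109.1 mL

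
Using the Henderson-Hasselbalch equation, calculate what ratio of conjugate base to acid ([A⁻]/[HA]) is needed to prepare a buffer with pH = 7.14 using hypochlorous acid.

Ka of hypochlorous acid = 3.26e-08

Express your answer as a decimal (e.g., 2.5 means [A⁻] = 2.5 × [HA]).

pKa = -log(3.26e-08) = 7.4868. pH = pKa + log([A⁻]/[HA]), so log([A⁻]/[HA]) = pH − pKa = 7.14 − 7.4868 = -0.3468. [A⁻]/[HA] = 10^(-0.3468) = 0.450

[A⁻]/[HA] = 0.450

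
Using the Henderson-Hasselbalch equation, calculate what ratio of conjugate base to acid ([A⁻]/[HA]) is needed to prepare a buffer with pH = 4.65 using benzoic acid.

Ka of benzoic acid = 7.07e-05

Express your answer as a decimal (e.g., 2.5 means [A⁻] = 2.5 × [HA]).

pKa = -log(7.07e-05) = 4.1506. pH = pKa + log([A⁻]/[HA]), so log([A⁻]/[HA]) = pH − pKa = 4.65 − 4.1506 = 0.4994. [A⁻]/[HA] = 10^(0.4994) = 3.16

[A⁻]/[HA] = 3.16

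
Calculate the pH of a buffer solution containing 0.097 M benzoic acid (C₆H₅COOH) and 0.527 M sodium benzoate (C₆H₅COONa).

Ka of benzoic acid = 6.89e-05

pKa = -log(6.89e-05) = 4.16. pH = pKa + log([A⁻]/[HA]) = 4.16 + log(0.527/0.097)

pH = 4.90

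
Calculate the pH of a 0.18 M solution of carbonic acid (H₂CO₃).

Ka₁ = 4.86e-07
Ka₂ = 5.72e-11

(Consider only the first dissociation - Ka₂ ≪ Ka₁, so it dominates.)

First dissociation dominates. From Ka₁ = [H⁺][HA⁻]/[H₂A], x² + Ka₁·x − Ka₁·C = 0 with C = 0.18 M and Ka₁ = 4.86e-07. Solving: [H⁺] = (−Ka₁ + √(Ka₁² + 4·Ka₁·C)) / 2 = 2.9553e-04 M. pH = -log(2.9553e-04) = 3.53.

pH = 3.53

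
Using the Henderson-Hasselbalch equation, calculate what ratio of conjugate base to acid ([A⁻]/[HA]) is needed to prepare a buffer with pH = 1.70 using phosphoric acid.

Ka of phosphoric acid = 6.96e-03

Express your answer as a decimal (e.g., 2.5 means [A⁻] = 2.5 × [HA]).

pKa = -log(6.96e-03) = 2.1574. pH = pKa + log([A⁻]/[HA]), so log([A⁻]/[HA]) = pH − pKa = 1.70 − 2.1574 = -0.4574. [A⁻]/[HA] = 10^(-0.4574) = 0.349

[A⁻]/[HA] = 0.349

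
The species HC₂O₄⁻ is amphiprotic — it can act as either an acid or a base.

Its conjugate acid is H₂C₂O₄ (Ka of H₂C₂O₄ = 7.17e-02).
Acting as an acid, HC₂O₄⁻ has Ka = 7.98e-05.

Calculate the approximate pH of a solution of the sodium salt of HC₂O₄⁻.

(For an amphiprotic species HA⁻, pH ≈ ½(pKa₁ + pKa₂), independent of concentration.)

pKa₁ = -log(7.17e-02) = 1.14; pKa₂ = -log(7.98e-05) = 4.10. For an amphiprotic species, pH ≈ ½(pKa₁ + pKa₂) = ½(1.14 + 4.10) = 2.62.

pH = 2.62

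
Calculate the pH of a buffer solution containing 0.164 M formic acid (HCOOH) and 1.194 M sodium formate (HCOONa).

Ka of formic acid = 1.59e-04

pKa = -log(1.59e-04) = 3.80. pH = pKa + log([A⁻]/[HA]) = 3.80 + log(1.194/0.164)

pH = 4.66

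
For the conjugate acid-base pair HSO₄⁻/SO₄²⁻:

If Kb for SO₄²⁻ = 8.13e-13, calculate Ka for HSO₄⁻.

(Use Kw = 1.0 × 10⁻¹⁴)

For a conjugate pair Ka × Kb = Kw, so Ka = Kw/Kb = 1.0 × 10⁻¹⁴ / 8.13e-13 = 1.23e-02.

K_a = 1.23e-02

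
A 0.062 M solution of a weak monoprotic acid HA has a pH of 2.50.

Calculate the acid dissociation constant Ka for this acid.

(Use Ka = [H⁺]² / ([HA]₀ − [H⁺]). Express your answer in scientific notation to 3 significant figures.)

[H⁺] = 10^(−pH) = 10^(−2.50) = 3.162e-03 M. For HA ⇌ H⁺ + A⁻, Ka = [H⁺][A⁻]/[HA] = [H⁺]² / ([HA]₀ − [H⁺]) = (3.162e-03)² / (0.062 − 3.162e-03) = 1.70e-04.

K_a = 1.70e-04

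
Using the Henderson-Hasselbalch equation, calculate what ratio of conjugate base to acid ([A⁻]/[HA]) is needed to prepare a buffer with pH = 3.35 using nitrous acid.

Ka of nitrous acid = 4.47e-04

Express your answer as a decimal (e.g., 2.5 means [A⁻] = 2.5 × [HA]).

pKa = -log(4.47e-04) = 3.3497. pH = pKa + log([A⁻]/[HA]), so log([A⁻]/[HA]) = pH − pKa = 3.35 − 3.3497 = 0.0003. [A⁻]/[HA] = 10^(0.0003) = 1.00

[A⁻]/[HA] = 1.00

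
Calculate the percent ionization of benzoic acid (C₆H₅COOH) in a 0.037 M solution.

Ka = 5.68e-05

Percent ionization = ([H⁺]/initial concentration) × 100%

Using Ka equilibrium: x² + Ka×x - Ka×C = 0. Solving: [H⁺] = 1.4216e-03. Percent = (1.4216e-03/0.037) × 100

Percent ionization = 3.84%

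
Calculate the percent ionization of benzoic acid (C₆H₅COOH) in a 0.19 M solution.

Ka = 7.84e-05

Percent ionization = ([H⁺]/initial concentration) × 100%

Using Ka equilibrium: x² + Ka×x - Ka×C = 0. Solving: [H⁺] = 3.8205e-03. Percent = (3.8205e-03/0.19) × 100

Percent ionization = 2.01%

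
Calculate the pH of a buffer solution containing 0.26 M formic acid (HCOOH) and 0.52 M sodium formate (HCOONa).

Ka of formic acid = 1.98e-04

pKa = -log(1.98e-04) = 3.70. pH = pKa + log([A⁻]/[HA]) = 3.70 + log(0.52/0.26)

pH = 4.00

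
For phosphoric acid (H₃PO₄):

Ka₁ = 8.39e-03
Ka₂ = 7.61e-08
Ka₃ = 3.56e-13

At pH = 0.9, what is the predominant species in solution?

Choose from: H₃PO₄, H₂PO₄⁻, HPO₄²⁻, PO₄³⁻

pKa₁ = 2.08, pKa₂ = 7.12, pKa₃ = 12.45. For a polyprotic acid the predominant species crosses at each pKa: below pKa_n the protonated form dominates, above it the deprotonated form does. At pH = 0.9, the predominant species is H₃PO₄.

H₃PO₄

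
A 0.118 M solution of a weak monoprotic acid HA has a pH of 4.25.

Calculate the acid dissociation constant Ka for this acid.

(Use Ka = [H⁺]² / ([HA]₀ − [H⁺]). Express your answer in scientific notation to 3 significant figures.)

[H⁺] = 10^(−pH) = 10^(−4.25) = 5.623e-05 M. For HA ⇌ H⁺ + A⁻, Ka = [H⁺][A⁻]/[HA] = [H⁺]² / ([HA]₀ − [H⁺]) = (5.623e-05)² / (0.118 − 5.623e-05) = 2.68e-08.

K_a = 2.68e-08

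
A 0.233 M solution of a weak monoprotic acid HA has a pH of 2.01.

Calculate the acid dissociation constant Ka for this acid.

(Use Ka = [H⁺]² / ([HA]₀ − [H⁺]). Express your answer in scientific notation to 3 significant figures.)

[H⁺] = 10^(−pH) = 10^(−2.01) = 9.772e-03 M. For HA ⇌ H⁺ + A⁻, Ka = [H⁺][A⁻]/[HA] = [H⁺]² / ([HA]₀ − [H⁺]) = (9.772e-03)² / (0.233 − 9.772e-03) = 4.28e-04.

K_a = 4.28e-04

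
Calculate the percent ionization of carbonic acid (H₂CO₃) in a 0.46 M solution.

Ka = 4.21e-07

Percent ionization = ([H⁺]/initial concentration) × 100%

Using Ka equilibrium: x² + Ka×x - Ka×C = 0. Solving: [H⁺] = 4.3986e-04. Percent = (4.3986e-04/0.46) × 100

Percent ionization = 0.0956%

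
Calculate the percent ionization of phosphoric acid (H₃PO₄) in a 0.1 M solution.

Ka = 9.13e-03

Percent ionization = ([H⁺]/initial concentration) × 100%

Using Ka equilibrium: x² + Ka×x - Ka×C = 0. Solving: [H⁺] = 2.5994e-02. Percent = (2.5994e-02/0.1) × 100

Percent ionization = 26%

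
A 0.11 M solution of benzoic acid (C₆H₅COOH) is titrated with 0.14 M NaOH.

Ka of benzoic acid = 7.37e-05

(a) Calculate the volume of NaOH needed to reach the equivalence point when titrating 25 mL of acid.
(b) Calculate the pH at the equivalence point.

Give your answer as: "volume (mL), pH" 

moles acid = 0.11 × 25/1000 = 0.00275 mol; V_base = moles/0.14 × 1000 = 19.6 mL. At equivalence only the conjugate base is present: [A⁻] = 0.00275/0.045 = 6.1600e-02 M. Kb = Kw/Ka = 1.36e-10; [OH⁻] = √(Kb × [A⁻]) = 2.8911e-06; pOH = 5.54; pH = 14 - pOH = 8.46.

V = 19.6 mL, pH = 8.46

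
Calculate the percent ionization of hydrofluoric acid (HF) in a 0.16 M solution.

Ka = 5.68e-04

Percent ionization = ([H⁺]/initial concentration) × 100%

Using Ka equilibrium: x² + Ka×x - Ka×C = 0. Solving: [H⁺] = 9.2533e-03. Percent = (9.2533e-03/0.16) × 100

Percent ionization = 5.78%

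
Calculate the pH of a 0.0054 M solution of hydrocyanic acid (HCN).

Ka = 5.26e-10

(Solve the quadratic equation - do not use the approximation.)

x² + Ka×x - Ka×C = 0. Using quadratic formula: [H⁺] = 1.6851e-06

pH = 5.77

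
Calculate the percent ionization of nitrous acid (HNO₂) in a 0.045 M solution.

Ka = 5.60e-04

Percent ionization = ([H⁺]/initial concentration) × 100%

Using Ka equilibrium: x² + Ka×x - Ka×C = 0. Solving: [H⁺] = 4.7478e-03. Percent = (4.7478e-03/0.045) × 100

Percent ionization = 10.6%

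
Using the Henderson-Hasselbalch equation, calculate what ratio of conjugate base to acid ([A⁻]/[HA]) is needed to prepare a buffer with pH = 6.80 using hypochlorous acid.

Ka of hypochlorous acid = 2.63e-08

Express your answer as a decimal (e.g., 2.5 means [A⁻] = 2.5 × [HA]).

pKa = -log(2.63e-08) = 7.5800. pH = pKa + log([A⁻]/[HA]), so log([A⁻]/[HA]) = pH − pKa = 6.80 − 7.5800 = -0.7800. [A⁻]/[HA] = 10^(-0.7800) = 0.166

[A⁻]/[HA] = 0.166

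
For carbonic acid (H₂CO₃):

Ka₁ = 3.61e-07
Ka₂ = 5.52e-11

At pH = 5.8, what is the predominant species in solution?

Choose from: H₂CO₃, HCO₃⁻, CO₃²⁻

pKa₁ = 6.44, pKa₂ = 10.26. For a polyprotic acid the predominant species crosses at each pKa: below pKa_n the protonated form dominates, above it the deprotonated form does. At pH = 5.8, the predominant species is H₂CO₃.

H₂CO₃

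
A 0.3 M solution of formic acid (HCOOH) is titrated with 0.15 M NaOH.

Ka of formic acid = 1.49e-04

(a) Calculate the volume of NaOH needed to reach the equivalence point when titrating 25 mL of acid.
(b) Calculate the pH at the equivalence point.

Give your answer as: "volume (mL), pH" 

moles acid = 0.3 × 25/1000 = 0.0075 mol; V_base = moles/0.15 × 1000 = 50.0 mL. At equivalence only the conjugate base is present: [A⁻] = 0.0075/0.075 = 1.0000e-01 M. Kb = Kw/Ka = 6.71e-11; [OH⁻] = √(Kb × [A⁻]) = 2.5906e-06; pOH = 5.59; pH = 14 - pOH = 8.41.

V = 50.0 mL, pH = 8.41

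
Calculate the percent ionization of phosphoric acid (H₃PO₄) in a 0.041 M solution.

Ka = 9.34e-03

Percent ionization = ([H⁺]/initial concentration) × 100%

Using Ka equilibrium: x² + Ka×x - Ka×C = 0. Solving: [H⁺] = 1.5448e-02. Percent = (1.5448e-02/0.041) × 100

Percent ionization = 37.7%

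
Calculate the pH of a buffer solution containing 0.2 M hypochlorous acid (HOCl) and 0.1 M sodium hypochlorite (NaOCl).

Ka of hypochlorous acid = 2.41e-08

pKa = -log(2.41e-08) = 7.62. pH = pKa + log([A⁻]/[HA]) = 7.62 + log(0.1/0.2)

pH = 7.32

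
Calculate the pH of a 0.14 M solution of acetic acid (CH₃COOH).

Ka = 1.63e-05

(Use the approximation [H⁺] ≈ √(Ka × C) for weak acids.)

[H⁺] = √(Ka × C) = √(1.63e-05 × 0.14) = 1.5106e-03. pH = -log(1.5106e-03)

pH = 2.82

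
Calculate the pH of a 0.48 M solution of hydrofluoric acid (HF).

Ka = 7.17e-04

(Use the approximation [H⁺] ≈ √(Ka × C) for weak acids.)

[H⁺] = √(Ka × C) = √(7.17e-04 × 0.48) = 1.8552e-02. pH = -log(1.8552e-02)

pH = 1.73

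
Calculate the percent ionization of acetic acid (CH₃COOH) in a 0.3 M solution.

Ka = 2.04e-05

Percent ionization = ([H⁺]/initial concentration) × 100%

Using Ka equilibrium: x² + Ka×x - Ka×C = 0. Solving: [H⁺] = 2.4637e-03. Percent = (2.4637e-03/0.3) × 100

Percent ionization = 0.821%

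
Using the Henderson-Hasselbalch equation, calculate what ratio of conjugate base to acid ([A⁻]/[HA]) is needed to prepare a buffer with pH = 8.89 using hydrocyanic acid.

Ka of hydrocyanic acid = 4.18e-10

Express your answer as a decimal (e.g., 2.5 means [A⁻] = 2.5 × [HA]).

pKa = -log(4.18e-10) = 9.3788. pH = pKa + log([A⁻]/[HA]), so log([A⁻]/[HA]) = pH − pKa = 8.89 − 9.3788 = -0.4888. [A⁻]/[HA] = 10^(-0.4888) = 0.324

[A⁻]/[HA] = 0.324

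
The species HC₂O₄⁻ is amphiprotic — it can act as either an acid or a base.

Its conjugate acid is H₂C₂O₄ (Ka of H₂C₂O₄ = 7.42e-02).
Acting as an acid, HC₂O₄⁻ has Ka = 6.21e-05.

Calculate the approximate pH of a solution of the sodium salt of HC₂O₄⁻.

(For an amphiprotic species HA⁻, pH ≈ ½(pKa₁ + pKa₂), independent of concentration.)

pKa₁ = -log(7.42e-02) = 1.13; pKa₂ = -log(6.21e-05) = 4.21. For an amphiprotic species, pH ≈ ½(pKa₁ + pKa₂) = ½(1.13 + 4.21) = 2.67.

pH = 2.67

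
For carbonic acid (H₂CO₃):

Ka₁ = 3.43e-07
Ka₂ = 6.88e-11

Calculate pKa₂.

pKa₂ = -log(Ka₂) = -log(6.88e-11) = 10.16.

pK_{a2} = 10.16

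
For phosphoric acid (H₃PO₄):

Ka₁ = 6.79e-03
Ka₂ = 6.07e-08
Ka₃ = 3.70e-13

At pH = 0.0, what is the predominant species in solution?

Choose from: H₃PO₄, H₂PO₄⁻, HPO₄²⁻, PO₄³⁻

pKa₁ = 2.17, pKa₂ = 7.22, pKa₃ = 12.43. For a polyprotic acid the predominant species crosses at each pKa: below pKa_n the protonated form dominates, above it the deprotonated form does. At pH = 0.0, the predominant species is H₃PO₄.

H₃PO₄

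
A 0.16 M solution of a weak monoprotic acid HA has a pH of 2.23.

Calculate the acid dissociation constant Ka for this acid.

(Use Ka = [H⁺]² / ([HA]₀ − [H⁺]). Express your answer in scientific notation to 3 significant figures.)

[H⁺] = 10^(−pH) = 10^(−2.23) = 5.888e-03 M. For HA ⇌ H⁺ + A⁻, Ka = [H⁺][A⁻]/[HA] = [H⁺]² / ([HA]₀ − [H⁺]) = (5.888e-03)² / (0.16 − 5.888e-03) = 2.25e-04.

K_a = 2.25e-04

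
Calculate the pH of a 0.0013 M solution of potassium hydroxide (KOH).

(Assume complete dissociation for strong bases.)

[OH⁻] = 0.0013 M for strong base. pOH = -log[OH⁻] = 2.89, pH = 14 - pOH

pH = 11.11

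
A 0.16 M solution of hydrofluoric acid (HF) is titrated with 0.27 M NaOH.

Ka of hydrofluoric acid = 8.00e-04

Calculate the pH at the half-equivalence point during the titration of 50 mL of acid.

At half-equivalence [HA] = [A⁻], so Henderson-Hasselbalch gives pH = pKa = -log(8.00e-04) = 3.10.

pH = pKa = 3.10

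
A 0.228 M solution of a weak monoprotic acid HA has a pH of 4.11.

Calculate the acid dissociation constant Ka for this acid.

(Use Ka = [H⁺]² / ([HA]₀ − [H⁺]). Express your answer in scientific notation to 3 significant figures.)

[H⁺] = 10^(−pH) = 10^(−4.11) = 7.762e-05 M. For HA ⇌ H⁺ + A⁻, Ka = [H⁺][A⁻]/[HA] = [H⁺]² / ([HA]₀ − [H⁺]) = (7.762e-05)² / (0.228 − 7.762e-05) = 2.64e-08.

K_a = 2.64e-08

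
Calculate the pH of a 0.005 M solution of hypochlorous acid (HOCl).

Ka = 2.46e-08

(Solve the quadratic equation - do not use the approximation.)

x² + Ka×x - Ka×C = 0. Using quadratic formula: [H⁺] = 1.1078e-05

pH = 4.96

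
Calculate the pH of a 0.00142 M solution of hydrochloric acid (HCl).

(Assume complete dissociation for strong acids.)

[H⁺] = 0.00142 M for strong acid. pH = -log[H⁺] = -log(0.00142)

pH = 2.85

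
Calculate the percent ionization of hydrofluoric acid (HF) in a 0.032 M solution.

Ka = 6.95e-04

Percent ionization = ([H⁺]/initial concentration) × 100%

Using Ka equilibrium: x² + Ka×x - Ka×C = 0. Solving: [H⁺] = 4.3812e-03. Percent = (4.3812e-03/0.032) × 100

Percent ionization = 13.7%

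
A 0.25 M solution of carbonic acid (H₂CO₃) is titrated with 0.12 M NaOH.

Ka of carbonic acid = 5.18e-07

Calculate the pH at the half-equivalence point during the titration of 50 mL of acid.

At half-equivalence [HA] = [A⁻], so Henderson-Hasselbalch gives pH = pKa = -log(5.18e-07) = 6.29.

pH = pKa = 6.29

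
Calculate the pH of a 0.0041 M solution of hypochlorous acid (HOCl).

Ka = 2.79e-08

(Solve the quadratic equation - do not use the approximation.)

x² + Ka×x - Ka×C = 0. Using quadratic formula: [H⁺] = 1.0681e-05

pH = 4.97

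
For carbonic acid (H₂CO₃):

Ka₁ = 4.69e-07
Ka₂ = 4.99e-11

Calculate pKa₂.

pKa₂ = -log(Ka₂) = -log(4.99e-11) = 10.30.

pK_{a2} = 10.30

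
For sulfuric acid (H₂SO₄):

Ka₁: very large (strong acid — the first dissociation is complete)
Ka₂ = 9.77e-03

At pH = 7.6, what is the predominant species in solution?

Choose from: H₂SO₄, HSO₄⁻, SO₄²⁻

The first dissociation is complete, so H₂SO₄ itself is never the predominant species in water; pKa₂ = -log(9.77e-03) = 2.01. For a polyprotic acid the predominant species crosses at each pKa: below pKa_n the protonated form dominates, above it the deprotonated form does. At pH = 7.6, the predominant species is SO₄²⁻.

SO₄²⁻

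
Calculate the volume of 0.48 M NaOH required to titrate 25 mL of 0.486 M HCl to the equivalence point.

At equivalence: moles acid = moles base. moles HCl = 0.486 × 25/1000 = 0.01215 mol. V_base = moles / 0.48 × 1000 = 25.3 mL.

V_{base} = 25.3 mL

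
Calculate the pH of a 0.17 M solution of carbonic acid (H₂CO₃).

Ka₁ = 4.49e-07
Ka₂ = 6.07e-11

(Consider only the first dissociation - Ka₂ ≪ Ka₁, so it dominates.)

First dissociation dominates. From Ka₁ = [H⁺][HA⁻]/[H₂A], x² + Ka₁·x − Ka₁·C = 0 with C = 0.17 M and Ka₁ = 4.49e-07. Solving: [H⁺] = (−Ka₁ + √(Ka₁² + 4·Ka₁·C)) / 2 = 2.7605e-04 M. pH = -log(2.7605e-04) = 3.56.

pH = 3.56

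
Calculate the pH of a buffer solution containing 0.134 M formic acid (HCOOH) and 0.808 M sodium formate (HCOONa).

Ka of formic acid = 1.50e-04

pKa = -log(1.50e-04) = 3.82. pH = pKa + log([A⁻]/[HA]) = 3.82 + log(0.808/0.134)

pH = 4.60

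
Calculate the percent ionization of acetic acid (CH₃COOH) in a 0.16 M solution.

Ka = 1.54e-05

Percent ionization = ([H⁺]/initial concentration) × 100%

Using Ka equilibrium: x² + Ka×x - Ka×C = 0. Solving: [H⁺] = 1.5620e-03. Percent = (1.5620e-03/0.16) × 100

Percent ionization = 0.976%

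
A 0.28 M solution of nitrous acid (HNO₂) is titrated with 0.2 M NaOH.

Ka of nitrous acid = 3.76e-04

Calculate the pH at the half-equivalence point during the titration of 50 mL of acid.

At half-equivalence [HA] = [A⁻], so Henderson-Hasselbalch gives pH = pKa = -log(3.76e-04) = 3.42.

pH = pKa = 3.42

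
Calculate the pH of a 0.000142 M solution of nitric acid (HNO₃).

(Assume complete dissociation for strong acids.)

[H⁺] = 0.000142 M for strong acid. pH = -log[H⁺] = -log(0.000142)

pH = 3.85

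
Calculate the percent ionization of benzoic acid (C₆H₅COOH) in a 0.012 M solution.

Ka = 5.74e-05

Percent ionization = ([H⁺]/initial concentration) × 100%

Using Ka equilibrium: x² + Ka×x - Ka×C = 0. Solving: [H⁺] = 8.0174e-04. Percent = (8.0174e-04/0.012) × 100

Percent ionization = 6.68%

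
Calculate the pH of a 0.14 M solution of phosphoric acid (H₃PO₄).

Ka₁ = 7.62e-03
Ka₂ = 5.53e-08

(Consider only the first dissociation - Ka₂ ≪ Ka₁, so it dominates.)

First dissociation dominates. From Ka₁ = [H⁺][HA⁻]/[H₂A], x² + Ka₁·x − Ka₁·C = 0 with C = 0.14 M and Ka₁ = 7.62e-03. Solving: [H⁺] = (−Ka₁ + √(Ka₁² + 4·Ka₁·C)) / 2 = 2.9073e-02 M. pH = -log(2.9073e-02) = 1.54.

pH = 1.54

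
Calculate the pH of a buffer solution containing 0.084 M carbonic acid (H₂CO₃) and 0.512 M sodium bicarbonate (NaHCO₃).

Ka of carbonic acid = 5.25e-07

pKa = -log(5.25e-07) = 6.28. pH = pKa + log([A⁻]/[HA]) = 6.28 + log(0.512/0.084)

pH = 7.06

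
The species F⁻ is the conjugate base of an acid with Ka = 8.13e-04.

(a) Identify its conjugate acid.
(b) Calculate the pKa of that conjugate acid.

(a) The conjugate acid is formed by adding one H⁺ to F⁻, giving HF. (b) pKa = -log(Ka) = -log(8.13e-04) = 3.09.

Conjugate acid: HF; pK_a = 3.09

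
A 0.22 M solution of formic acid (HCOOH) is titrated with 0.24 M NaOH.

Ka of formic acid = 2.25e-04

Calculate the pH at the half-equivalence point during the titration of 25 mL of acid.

At half-equivalence [HA] = [A⁻], so Henderson-Hasselbalch gives pH = pKa = -log(2.25e-04) = 3.65.

pH = pKa = 3.65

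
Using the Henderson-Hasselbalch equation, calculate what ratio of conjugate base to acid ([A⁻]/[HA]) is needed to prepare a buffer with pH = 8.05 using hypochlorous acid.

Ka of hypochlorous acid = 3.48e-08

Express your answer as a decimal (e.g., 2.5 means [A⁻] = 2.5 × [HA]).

pKa = -log(3.48e-08) = 7.4584. pH = pKa + log([A⁻]/[HA]), so log([A⁻]/[HA]) = pH − pKa = 8.05 − 7.4584 = 0.5916. [A⁻]/[HA] = 10^(0.5916) = 3.90

[A⁻]/[HA] = 3.90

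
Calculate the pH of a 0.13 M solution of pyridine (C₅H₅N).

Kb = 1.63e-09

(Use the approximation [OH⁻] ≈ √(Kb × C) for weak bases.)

[OH⁻] = √(Kb × C) = √(1.63e-09 × 0.13) = 1.4557e-05. pOH = 4.84, pH = 14 - pOH

pH = 9.16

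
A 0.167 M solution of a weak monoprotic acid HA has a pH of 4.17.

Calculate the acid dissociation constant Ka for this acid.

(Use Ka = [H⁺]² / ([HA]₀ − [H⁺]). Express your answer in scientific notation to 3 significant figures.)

[H⁺] = 10^(−pH) = 10^(−4.17) = 6.761e-05 M. For HA ⇌ H⁺ + A⁻, Ka = [H⁺][A⁻]/[HA] = [H⁺]² / ([HA]₀ − [H⁺]) = (6.761e-05)² / (0.167 − 6.761e-05) = 2.74e-08.

K_a = 2.74e-08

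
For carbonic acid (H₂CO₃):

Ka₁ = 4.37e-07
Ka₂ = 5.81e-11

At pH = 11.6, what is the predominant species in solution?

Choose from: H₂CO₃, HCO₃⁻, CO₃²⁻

pKa₁ = 6.36, pKa₂ = 10.24. For a polyprotic acid the predominant species crosses at each pKa: below pKa_n the protonated form dominates, above it the deprotonated form does. At pH = 11.6, the predominant species is CO₃²⁻.

CO₃²⁻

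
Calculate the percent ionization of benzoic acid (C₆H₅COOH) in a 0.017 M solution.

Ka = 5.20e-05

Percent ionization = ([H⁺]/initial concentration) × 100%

Using Ka equilibrium: x² + Ka×x - Ka×C = 0. Solving: [H⁺] = 9.1457e-04. Percent = (9.1457e-04/0.017) × 100

Percent ionization = 5.38%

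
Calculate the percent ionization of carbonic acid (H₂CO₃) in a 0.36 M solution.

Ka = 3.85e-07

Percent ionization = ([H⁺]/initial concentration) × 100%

Using Ka equilibrium: x² + Ka×x - Ka×C = 0. Solving: [H⁺] = 3.7210e-04. Percent = (3.7210e-04/0.36) × 100

Percent ionization = 0.103%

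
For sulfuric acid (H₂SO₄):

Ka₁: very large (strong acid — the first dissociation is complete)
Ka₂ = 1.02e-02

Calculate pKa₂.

pKa₂ = -log(Ka₂) = -log(1.02e-02) = 1.99.

pK_{a2} = 1.99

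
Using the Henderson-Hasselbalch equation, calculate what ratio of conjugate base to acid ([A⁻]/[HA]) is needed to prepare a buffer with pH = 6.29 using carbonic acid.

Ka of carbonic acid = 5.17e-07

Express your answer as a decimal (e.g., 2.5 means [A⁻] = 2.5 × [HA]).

pKa = -log(5.17e-07) = 6.2865. pH = pKa + log([A⁻]/[HA]), so log([A⁻]/[HA]) = pH − pKa = 6.29 − 6.2865 = 0.0035. [A⁻]/[HA] = 10^(0.0035) = 1.01

[A⁻]/[HA] = 1.01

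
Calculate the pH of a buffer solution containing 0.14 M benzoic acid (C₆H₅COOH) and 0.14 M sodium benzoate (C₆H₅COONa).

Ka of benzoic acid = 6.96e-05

pKa = -log(6.96e-05) = 4.16. pH = pKa + log([A⁻]/[HA]) = 4.16 + log(0.14/0.14)

pH = 4.16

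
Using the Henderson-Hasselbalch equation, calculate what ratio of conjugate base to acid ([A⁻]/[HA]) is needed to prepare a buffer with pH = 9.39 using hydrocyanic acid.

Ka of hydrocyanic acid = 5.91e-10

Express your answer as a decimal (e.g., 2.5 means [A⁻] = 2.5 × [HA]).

pKa = -log(5.91e-10) = 9.2284. pH = pKa + log([A⁻]/[HA]), so log([A⁻]/[HA]) = pH − pKa = 9.39 − 9.2284 = 0.1616. [A⁻]/[HA] = 10^(0.1616) = 1.45

[A⁻]/[HA] = 1.45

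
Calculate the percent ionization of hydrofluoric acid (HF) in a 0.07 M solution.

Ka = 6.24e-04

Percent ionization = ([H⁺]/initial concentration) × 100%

Using Ka equilibrium: x² + Ka×x - Ka×C = 0. Solving: [H⁺] = 6.3044e-03. Percent = (6.3044e-03/0.07) × 100

Percent ionization = 9.01%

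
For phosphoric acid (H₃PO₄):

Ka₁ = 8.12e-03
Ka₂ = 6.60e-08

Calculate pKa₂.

pKa₂ = -log(Ka₂) = -log(6.60e-08) = 7.18.

pK_{a2} = 7.18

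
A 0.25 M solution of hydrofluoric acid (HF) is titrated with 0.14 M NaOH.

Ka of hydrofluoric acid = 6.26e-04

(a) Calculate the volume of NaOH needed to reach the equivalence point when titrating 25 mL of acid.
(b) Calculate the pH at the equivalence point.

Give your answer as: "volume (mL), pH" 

moles acid = 0.25 × 25/1000 = 0.00625 mol; V_base = moles/0.14 × 1000 = 44.6 mL. At equivalence only the conjugate base is present: [A⁻] = 0.00625/0.070 = 8.9744e-02 M. Kb = Kw/Ka = 1.60e-11; [OH⁻] = √(Kb × [A⁻]) = 1.1973e-06; pOH = 5.92; pH = 14 - pOH = 8.08.

V = 44.6 mL, pH = 8.08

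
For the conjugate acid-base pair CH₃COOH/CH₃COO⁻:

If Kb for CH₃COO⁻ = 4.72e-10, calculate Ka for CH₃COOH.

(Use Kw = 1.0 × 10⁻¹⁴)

For a conjugate pair Ka × Kb = Kw, so Ka = Kw/Kb = 1.0 × 10⁻¹⁴ / 4.72e-10 = 2.12e-05.

K_a = 2.12e-05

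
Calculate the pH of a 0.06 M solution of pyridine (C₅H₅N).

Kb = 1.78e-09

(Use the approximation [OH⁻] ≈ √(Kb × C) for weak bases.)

[OH⁻] = √(Kb × C) = √(1.78e-09 × 0.06) = 1.0334e-05. pOH = 4.99, pH = 14 - pOH

pH = 9.01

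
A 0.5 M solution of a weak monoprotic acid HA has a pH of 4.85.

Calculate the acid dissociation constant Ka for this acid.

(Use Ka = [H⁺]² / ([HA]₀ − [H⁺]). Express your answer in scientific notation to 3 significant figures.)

[H⁺] = 10^(−pH) = 10^(−4.85) = 1.413e-05 M. For HA ⇌ H⁺ + A⁻, Ka = [H⁺][A⁻]/[HA] = [H⁺]² / ([HA]₀ − [H⁺]) = (1.413e-05)² / (0.5 − 1.413e-05) = 3.99e-10.

K_a = 3.99e-10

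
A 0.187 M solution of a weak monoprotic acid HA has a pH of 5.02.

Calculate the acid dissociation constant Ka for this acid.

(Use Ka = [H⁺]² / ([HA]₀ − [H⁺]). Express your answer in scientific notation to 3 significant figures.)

[H⁺] = 10^(−pH) = 10^(−5.02) = 9.550e-06 M. For HA ⇌ H⁺ + A⁻, Ka = [H⁺][A⁻]/[HA] = [H⁺]² / ([HA]₀ − [H⁺]) = (9.550e-06)² / (0.187 − 9.550e-06) = 4.88e-10.

K_a = 4.88e-10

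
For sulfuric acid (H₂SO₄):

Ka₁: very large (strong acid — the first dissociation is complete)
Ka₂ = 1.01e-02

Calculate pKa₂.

pKa₂ = -log(Ka₂) = -log(1.01e-02) = 2.00.

pK_{a2} = 2.00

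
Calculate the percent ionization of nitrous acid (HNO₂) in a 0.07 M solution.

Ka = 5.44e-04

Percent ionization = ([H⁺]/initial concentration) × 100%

Using Ka equilibrium: x² + Ka×x - Ka×C = 0. Solving: [H⁺] = 5.9049e-03. Percent = (5.9049e-03/0.07) × 100

Percent ionization = 8.44%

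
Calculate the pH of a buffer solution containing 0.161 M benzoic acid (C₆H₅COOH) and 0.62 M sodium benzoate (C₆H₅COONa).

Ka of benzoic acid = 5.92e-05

pKa = -log(5.92e-05) = 4.23. pH = pKa + log([A⁻]/[HA]) = 4.23 + log(0.62/0.161)

pH = 4.81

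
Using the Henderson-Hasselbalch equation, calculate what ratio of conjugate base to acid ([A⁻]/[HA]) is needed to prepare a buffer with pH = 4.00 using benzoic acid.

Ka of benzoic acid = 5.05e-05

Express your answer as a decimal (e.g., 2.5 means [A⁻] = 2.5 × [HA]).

pKa = -log(5.05e-05) = 4.2967. pH = pKa + log([A⁻]/[HA]), so log([A⁻]/[HA]) = pH − pKa = 4.00 − 4.2967 = -0.2967. [A⁻]/[HA] = 10^(-0.2967) = 0.505

[A⁻]/[HA] = 0.505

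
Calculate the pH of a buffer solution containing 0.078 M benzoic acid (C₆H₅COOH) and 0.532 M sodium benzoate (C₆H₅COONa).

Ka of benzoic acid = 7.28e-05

pKa = -log(7.28e-05) = 4.14. pH = pKa + log([A⁻]/[HA]) = 4.14 + log(0.532/0.078)

pH = 4.97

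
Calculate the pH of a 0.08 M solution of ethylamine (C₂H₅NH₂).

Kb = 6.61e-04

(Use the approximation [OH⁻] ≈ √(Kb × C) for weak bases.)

[OH⁻] = √(Kb × C) = √(6.61e-04 × 0.08) = 7.2719e-03. pOH = 2.14, pH = 14 - pOH

pH = 11.86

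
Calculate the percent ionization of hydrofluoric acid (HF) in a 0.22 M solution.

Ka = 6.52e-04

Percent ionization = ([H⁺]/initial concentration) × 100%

Using Ka equilibrium: x² + Ka×x - Ka×C = 0. Solving: [H⁺] = 1.1655e-02. Percent = (1.1655e-02/0.22) × 100

Percent ionization = 5.3%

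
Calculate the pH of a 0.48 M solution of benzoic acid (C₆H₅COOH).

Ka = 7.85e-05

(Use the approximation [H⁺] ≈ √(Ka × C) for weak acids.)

[H⁺] = √(Ka × C) = √(7.85e-05 × 0.48) = 6.1384e-03. pH = -log(6.1384e-03)

pH = 2.21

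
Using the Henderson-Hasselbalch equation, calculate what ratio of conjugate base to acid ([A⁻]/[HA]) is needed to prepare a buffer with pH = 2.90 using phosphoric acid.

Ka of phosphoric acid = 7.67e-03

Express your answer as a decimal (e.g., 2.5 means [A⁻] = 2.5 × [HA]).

pKa = -log(7.67e-03) = 2.1152. pH = pKa + log([A⁻]/[HA]), so log([A⁻]/[HA]) = pH − pKa = 2.90 − 2.1152 = 0.7848. [A⁻]/[HA] = 10^(0.7848) = 6.09

[A⁻]/[HA] = 6.09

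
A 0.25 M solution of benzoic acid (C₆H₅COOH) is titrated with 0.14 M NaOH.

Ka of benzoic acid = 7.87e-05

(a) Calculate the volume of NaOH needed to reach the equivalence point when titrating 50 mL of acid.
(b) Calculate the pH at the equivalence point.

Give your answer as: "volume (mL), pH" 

moles acid = 0.25 × 50/1000 = 0.0125 mol; V_base = moles/0.14 × 1000 = 89.3 mL. At equivalence only the conjugate base is present: [A⁻] = 0.0125/0.139 = 8.9744e-02 M. Kb = Kw/Ka = 1.27e-10; [OH⁻] = √(Kb × [A⁻]) = 3.3769e-06; pOH = 5.47; pH = 14 - pOH = 8.53.

V = 89.3 mL, pH = 8.53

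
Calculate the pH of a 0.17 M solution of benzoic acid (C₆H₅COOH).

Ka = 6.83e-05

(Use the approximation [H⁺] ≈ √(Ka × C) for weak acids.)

[H⁺] = √(Ka × C) = √(6.83e-05 × 0.17) = 3.4075e-03. pH = -log(3.4075e-03)

pH = 2.47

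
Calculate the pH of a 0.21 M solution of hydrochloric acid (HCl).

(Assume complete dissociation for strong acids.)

[H⁺] = 0.21 M for strong acid. pH = -log[H⁺] = -log(0.21)

pH = 0.68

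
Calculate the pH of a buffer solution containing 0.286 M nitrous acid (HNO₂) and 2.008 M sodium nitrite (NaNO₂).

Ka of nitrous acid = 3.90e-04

pKa = -log(3.90e-04) = 3.41. pH = pKa + log([A⁻]/[HA]) = 3.41 + log(2.008/0.286)

pH = 4.26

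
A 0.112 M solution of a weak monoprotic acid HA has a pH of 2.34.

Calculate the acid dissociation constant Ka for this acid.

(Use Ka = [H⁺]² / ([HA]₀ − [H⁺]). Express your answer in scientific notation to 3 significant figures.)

[H⁺] = 10^(−pH) = 10^(−2.34) = 4.571e-03 M. For HA ⇌ H⁺ + A⁻, Ka = [H⁺][A⁻]/[HA] = [H⁺]² / ([HA]₀ − [H⁺]) = (4.571e-03)² / (0.112 − 4.571e-03) = 1.94e-04.

K_a = 1.94e-04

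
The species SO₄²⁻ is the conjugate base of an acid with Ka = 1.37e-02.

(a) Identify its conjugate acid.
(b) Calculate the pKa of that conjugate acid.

(a) The conjugate acid is formed by adding one H⁺ to SO₄²⁻, giving HSO₄⁻. (b) pKa = -log(Ka) = -log(1.37e-02) = 1.86.

Conjugate acid: HSO₄⁻; pK_a = 1.86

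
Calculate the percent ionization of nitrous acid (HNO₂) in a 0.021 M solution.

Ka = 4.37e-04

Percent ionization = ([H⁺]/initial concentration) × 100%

Using Ka equilibrium: x² + Ka×x - Ka×C = 0. Solving: [H⁺] = 2.8187e-03. Percent = (2.8187e-03/0.021) × 100

Percent ionization = 13.4%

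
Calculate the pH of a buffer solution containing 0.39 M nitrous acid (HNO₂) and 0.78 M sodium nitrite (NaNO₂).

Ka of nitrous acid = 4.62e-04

pKa = -log(4.62e-04) = 3.34. pH = pKa + log([A⁻]/[HA]) = 3.34 + log(0.78/0.39)

pH = 3.64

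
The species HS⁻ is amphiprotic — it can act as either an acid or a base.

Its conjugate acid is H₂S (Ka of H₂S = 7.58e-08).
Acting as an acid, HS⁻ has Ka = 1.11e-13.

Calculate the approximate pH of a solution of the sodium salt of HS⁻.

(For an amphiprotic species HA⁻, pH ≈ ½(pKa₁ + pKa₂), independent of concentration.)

pKa₁ = -log(7.58e-08) = 7.12; pKa₂ = -log(1.11e-13) = 12.95. For an amphiprotic species, pH ≈ ½(pKa₁ + pKa₂) = ½(7.12 + 12.95) = 10.04.

pH = 10.04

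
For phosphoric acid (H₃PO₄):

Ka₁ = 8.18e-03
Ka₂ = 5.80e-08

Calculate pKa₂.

pKa₂ = -log(Ka₂) = -log(5.80e-08) = 7.24.

pK_{a2} = 7.24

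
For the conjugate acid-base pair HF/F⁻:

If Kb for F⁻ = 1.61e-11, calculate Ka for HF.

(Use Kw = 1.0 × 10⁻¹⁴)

For a conjugate pair Ka × Kb = Kw, so Ka = Kw/Kb = 1.0 × 10⁻¹⁴ / 1.61e-11 = 6.21e-04.

K_a = 6.21e-04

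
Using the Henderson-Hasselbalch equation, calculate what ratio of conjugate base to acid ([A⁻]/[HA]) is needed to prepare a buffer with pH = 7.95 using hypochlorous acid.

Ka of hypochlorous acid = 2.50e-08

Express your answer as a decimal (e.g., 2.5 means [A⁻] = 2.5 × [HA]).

pKa = -log(2.50e-08) = 7.6021. pH = pKa + log([A⁻]/[HA]), so log([A⁻]/[HA]) = pH − pKa = 7.95 − 7.6021 = 0.3479. [A⁻]/[HA] = 10^(0.3479) = 2.23

[A⁻]/[HA] = 2.23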